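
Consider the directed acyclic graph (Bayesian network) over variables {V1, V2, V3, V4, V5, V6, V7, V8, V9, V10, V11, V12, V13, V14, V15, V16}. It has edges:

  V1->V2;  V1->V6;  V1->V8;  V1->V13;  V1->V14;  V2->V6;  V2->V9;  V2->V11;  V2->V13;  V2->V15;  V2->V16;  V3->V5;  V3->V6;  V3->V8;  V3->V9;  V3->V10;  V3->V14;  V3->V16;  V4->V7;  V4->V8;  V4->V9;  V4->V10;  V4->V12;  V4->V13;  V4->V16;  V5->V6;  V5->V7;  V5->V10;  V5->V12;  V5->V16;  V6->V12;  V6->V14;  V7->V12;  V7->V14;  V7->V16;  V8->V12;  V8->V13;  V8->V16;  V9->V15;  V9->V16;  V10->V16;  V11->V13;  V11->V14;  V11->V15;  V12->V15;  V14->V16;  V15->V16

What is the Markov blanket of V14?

The Markov blanket of a node is its parents, its children, and the other parents of its children.
Pa(V14) = {V1, V3, V6, V7, V11}.
V14's children: V16.
Co-parents of V14 (other parents of its children):
  V16: V2, V3, V4, V5, V7, V8, V9, V10, V15
MB(V14) = {V1, V2, V3, V4, V5, V6, V7, V8, V9, V10, V11, V15, V16}.

{V1, V2, V3, V4, V5, V6, V7, V8, V9, V10, V11, V15, V16}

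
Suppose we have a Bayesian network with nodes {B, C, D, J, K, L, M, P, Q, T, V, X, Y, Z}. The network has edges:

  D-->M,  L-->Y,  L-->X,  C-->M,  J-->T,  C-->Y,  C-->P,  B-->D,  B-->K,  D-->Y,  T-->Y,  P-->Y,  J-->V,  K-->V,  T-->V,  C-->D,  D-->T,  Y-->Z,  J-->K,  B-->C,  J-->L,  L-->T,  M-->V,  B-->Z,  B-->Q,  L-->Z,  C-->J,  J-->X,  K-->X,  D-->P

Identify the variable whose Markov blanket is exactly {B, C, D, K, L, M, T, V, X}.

The target node must have every member of {B, C, D, K, L, M, T, V, X} as a parent, child, or co-parent, and no others.
Parents of J: C; children: K, L, T, V, X; co-parents: B, D, K, L, M, T.
These exactly cover the given set, so the node is J.

J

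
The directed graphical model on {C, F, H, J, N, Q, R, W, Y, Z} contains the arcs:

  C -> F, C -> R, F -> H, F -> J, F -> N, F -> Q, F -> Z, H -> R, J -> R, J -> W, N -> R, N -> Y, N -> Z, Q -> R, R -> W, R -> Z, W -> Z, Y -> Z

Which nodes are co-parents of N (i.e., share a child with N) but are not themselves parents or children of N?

{C, H, J, Q, W}

Children of N: R, Y, Z.
  parents(R) \ {N} = {C, H, J, Q}.
  Y: no additional parents.
  Z's other parents are F, R, W, Y.
Excluding nodes already adjacent to N (F, R, Y, Z), the co-parent-only contribution is {C, H, J, Q, W}.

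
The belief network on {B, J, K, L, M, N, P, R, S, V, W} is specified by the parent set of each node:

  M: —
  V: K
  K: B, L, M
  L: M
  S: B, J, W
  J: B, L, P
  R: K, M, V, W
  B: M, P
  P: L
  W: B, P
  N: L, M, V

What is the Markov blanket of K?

{B, L, M, R, V, W}

K's parents: B, L, M.
K has children R, V.
Parents of each child, excluding K:
  V has no other parent.
  parents(R) \ {K} = {M, V, W}.
Union: {B, L, M} ∪ {R, V} ∪ {M, V, W} = {B, L, M, R, V, W}.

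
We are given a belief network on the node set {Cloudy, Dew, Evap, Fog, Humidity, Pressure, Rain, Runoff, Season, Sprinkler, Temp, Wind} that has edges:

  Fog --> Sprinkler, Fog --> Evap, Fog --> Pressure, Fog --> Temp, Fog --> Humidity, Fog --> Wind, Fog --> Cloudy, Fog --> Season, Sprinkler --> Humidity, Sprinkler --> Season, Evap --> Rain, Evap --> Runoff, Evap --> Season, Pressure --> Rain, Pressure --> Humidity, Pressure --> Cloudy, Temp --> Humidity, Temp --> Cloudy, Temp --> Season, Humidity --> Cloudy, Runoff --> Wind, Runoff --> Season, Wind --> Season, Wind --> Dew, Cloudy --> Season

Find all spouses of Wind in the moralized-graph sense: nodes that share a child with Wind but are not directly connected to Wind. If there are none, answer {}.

Children of Wind: Dew, Season.
  Season also has parents Cloudy, Evap, Fog, Runoff, Sprinkler, Temp.
  Dew: no additional parents.
Excluding nodes already adjacent to Wind (Dew, Fog, Runoff, Season), the co-parent-only contribution is {Cloudy, Evap, Sprinkler, Temp}.

{Cloudy, Evap, Sprinkler, Temp}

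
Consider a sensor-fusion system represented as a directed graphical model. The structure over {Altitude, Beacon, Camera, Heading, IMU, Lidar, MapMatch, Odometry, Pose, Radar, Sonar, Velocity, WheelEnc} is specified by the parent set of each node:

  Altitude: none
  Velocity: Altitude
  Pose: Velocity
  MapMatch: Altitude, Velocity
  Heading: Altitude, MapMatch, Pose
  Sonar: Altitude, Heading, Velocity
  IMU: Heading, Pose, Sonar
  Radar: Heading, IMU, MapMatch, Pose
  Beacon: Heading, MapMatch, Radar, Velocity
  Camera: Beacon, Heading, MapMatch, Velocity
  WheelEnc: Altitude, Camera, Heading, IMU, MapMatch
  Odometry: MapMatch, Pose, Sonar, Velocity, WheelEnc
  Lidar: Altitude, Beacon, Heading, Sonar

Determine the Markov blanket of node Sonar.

By definition, MB(Sonar) is built from Sonar's parents, Sonar's children, and the co-parents of Sonar.
Sonar has children IMU, Lidar, Odometry.
Parents of Sonar: Altitude, Heading, Velocity.
Other parents of Sonar's children:
  IMU's other parents are Heading, Pose.
  parents(Odometry) \ {Sonar} = {MapMatch, Pose, Velocity, WheelEnc}.
  Lidar's other parents are Altitude, Beacon, Heading.
Union: {Altitude, Heading, Velocity} ∪ {IMU, Lidar, Odometry} ∪ {Altitude, Beacon, Heading, MapMatch, Pose, Velocity, WheelEnc} = {Altitude, Beacon, Heading, IMU, Lidar, MapMatch, Odometry, Pose, Velocity, WheelEnc}.

{Altitude, Beacon, Heading, IMU, Lidar, MapMatch, Odometry, Pose, Velocity, WheelEnc}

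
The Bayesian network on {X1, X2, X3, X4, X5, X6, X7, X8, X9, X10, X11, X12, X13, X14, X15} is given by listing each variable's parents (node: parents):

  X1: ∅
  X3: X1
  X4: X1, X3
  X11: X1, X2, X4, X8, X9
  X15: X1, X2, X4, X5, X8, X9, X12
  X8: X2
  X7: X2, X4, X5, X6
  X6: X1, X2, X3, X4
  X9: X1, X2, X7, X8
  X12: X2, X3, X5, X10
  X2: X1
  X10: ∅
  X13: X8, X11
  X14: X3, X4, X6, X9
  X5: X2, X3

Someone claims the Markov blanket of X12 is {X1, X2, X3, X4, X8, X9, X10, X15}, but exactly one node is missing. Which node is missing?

Ch(X12) = {X15}.
X12's parents: X2, X3, X5, X10.
Co-parents of X12 (other parents of its children):
  X15's other parents are X1, X2, X4, X5, X8, X9.
MB(X12) = {X1, X2, X3, X4, X5, X8, X9, X10, X15}.
Comparing with the claimed set, X5 is missing.

X5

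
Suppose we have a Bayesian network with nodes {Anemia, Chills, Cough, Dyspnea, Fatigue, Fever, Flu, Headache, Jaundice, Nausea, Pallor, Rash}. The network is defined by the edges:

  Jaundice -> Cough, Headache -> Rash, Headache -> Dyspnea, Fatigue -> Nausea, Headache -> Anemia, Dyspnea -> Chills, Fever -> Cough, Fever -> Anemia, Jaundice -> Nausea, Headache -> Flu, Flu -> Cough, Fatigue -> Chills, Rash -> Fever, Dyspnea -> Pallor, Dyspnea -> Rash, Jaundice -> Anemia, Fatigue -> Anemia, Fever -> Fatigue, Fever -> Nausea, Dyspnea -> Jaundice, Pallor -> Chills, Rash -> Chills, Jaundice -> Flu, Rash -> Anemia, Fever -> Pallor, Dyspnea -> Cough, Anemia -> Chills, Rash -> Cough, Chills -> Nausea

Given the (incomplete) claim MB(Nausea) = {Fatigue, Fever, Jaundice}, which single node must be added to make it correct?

Recall MB(v) = parents ∪ children ∪ spouses, where spouses are the other parents of v's children.
Children of Nausea: none.
Pa(Nausea) = {Chills, Fatigue, Fever, Jaundice}.
With no children, Nausea has no spouses; the co-parent set is empty.
MB(Nausea) = {Chills, Fatigue, Fever, Jaundice}.
Comparing with the claimed set, Chills is missing.

Chills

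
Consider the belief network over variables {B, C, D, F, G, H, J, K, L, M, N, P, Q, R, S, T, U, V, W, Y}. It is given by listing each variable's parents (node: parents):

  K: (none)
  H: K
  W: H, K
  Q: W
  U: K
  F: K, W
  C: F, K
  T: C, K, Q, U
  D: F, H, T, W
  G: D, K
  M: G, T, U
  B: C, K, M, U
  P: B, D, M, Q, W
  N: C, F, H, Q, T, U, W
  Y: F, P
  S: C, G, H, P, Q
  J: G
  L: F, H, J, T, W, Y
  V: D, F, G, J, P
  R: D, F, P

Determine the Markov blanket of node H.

{C, D, F, G, J, K, L, N, P, Q, S, T, U, W, Y}

A node's Markov blanket = Pa ∪ Ch ∪ (parents of Ch other than the node itself).
Pa(H) = {K}.
Ch(H) = {D, L, N, S, W}.
Parents of each child, excluding H:
  W also has parent K.
  D also has parents F, T, W.
  N also has parents C, F, Q, T, U, W.
  S also has parents C, G, P, Q.
  parents(L) \ {H} = {F, J, T, W, Y}.
Taking the union gives {C, D, F, G, J, K, L, N, P, Q, S, T, U, W, Y}.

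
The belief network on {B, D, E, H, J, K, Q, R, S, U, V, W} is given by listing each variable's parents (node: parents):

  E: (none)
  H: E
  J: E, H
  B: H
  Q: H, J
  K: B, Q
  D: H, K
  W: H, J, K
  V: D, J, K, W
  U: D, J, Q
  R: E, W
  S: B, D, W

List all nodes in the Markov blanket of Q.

{B, D, H, J, K, U}

Pa(Q) = {H, J}.
Children of Q: K, U.
Other parents of Q's children:
  K's other parent is B.
  U also has parents D, J.
Union: {H, J} ∪ {K, U} ∪ {B, D, J} = {B, D, H, J, K, U}.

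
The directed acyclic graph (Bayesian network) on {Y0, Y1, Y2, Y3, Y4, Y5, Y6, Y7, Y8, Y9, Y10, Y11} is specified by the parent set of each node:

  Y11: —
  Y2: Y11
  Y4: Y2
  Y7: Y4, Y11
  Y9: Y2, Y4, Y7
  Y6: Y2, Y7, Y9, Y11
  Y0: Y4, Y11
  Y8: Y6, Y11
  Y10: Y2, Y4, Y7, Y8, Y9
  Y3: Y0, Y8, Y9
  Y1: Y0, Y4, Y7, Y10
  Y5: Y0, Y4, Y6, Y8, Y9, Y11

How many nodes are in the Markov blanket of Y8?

Ch(Y8) = {Y3, Y5, Y10}.
Pa(Y8) = {Y6, Y11}.
Co-parents of Y8 (other parents of its children):
  Y10: Y2, Y4, Y7, Y9
  Y3: Y0, Y9
  Y5: Y0, Y4, Y6, Y9, Y11
MB(Y8) = {Y0, Y2, Y3, Y4, Y5, Y6, Y7, Y9, Y10, Y11}, which has 10 nodes.

10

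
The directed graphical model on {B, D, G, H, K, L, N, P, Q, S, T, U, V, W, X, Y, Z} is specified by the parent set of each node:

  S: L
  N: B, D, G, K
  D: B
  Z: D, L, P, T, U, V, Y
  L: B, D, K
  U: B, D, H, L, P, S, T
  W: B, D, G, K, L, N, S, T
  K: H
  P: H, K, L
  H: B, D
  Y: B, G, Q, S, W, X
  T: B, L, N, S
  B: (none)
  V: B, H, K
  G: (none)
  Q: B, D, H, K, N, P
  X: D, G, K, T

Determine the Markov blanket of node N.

{B, D, G, H, K, L, P, Q, S, T, W}

Recall MB(v) = parents ∪ children ∪ spouses, where spouses are the other parents of v's children.
N's parents: B, D, G, K.
Children of N: Q, T, W.
Co-parents of N (other parents of its children):
  Q: B, D, H, K, P
  T: B, L, S
  W: B, D, G, K, L, S, T
So the Markov blanket of N is {B, D, G, H, K, L, P, Q, S, T, W}.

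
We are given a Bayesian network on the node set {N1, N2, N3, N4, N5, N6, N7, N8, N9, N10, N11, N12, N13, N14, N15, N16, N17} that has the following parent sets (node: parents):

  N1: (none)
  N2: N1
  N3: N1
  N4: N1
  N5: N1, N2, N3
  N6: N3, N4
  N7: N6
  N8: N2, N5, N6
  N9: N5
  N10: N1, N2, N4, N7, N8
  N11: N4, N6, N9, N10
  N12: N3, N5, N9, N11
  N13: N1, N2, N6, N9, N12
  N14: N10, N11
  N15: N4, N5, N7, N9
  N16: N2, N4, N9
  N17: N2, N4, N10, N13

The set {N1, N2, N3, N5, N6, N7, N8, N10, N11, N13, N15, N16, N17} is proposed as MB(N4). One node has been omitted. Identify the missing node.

N9

Recall MB(v) = parents ∪ children ∪ spouses, where spouses are the other parents of v's children.
N4's parents: N1.
Ch(N4) = {N6, N10, N11, N15, N16, N17}.
Parents of each child, excluding N4:
  N6 also has parent N3.
  N10 also has parents N1, N2, N7, N8.
  N11 also has parents N6, N9, N10.
  N15's other parents are N5, N7, N9.
  parents(N16) \ {N4} = {N2, N9}.
  parents(N17) \ {N4} = {N2, N10, N13}.
MB(N4) = {N1, N2, N3, N5, N6, N7, N8, N9, N10, N11, N13, N15, N16, N17}.
Comparing with the claimed set, N9 is missing.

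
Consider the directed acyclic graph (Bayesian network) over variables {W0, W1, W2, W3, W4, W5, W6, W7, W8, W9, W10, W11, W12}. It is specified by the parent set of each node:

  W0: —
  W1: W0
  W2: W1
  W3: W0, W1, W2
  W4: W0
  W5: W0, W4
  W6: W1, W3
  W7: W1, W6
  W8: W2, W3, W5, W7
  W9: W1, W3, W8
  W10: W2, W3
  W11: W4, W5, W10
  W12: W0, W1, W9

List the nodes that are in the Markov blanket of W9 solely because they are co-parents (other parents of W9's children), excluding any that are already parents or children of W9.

Children of W9: W12.
  parents(W12) \ {W9} = {W0, W1}.
Excluding nodes already adjacent to W9 (W1, W3, W8, W12), the co-parent-only contribution is {W0}.

{W0}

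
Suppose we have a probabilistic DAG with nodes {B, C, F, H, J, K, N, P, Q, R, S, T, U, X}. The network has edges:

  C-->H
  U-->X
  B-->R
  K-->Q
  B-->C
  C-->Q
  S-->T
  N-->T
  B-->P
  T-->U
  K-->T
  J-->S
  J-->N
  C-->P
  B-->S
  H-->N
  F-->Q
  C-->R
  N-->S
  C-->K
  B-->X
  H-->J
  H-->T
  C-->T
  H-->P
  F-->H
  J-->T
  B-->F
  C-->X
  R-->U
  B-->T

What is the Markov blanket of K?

{B, C, F, H, J, N, Q, S, T}

By definition, MB(K) is built from K's parents, K's children, and the co-parents of K.
K's children: Q, T.
K's parents: C.
Co-parents of K (other parents of its children):
  Q's other parents are C, F.
  T's other parents are B, C, H, J, N, S.
MB(K) = {B, C, F, H, J, N, Q, S, T}.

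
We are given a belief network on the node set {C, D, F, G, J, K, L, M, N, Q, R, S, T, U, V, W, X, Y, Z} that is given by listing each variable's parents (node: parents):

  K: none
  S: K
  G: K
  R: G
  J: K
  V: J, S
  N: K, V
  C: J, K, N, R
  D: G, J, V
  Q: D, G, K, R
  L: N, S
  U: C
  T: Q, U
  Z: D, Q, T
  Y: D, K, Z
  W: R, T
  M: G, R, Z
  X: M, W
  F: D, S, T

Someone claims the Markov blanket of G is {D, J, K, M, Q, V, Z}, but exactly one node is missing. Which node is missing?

R

Recall MB(v) = parents ∪ children ∪ spouses, where spouses are the other parents of v's children.
G has parent K.
G has children D, M, Q, R.
Co-parents of G (other parents of its children):
  R has no other parent.
  parents(D) \ {G} = {J, V}.
  Q also has parents D, K, R.
  M also has parents R, Z.
MB(G) = {D, J, K, M, Q, R, V, Z}.
Comparing with the claimed set, R is missing.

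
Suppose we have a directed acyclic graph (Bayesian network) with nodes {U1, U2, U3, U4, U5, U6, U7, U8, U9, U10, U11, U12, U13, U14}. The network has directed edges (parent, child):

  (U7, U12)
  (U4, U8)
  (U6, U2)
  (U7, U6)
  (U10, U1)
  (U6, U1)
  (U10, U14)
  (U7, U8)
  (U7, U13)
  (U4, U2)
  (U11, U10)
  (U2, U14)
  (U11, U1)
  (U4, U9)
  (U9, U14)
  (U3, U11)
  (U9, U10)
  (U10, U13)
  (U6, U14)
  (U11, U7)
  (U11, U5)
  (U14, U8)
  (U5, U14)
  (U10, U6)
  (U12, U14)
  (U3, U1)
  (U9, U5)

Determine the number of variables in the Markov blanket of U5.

The Markov blanket of a node is its parents, its children, and the other parents of its children.
U5 has parents U9, U11.
U5's children: U14.
For each child, the remaining parents (spouses of U5):
  U14's other parents are U2, U6, U9, U10, U12.
MB(U5) = {U2, U6, U9, U10, U11, U12, U14}, which has 7 nodes.

7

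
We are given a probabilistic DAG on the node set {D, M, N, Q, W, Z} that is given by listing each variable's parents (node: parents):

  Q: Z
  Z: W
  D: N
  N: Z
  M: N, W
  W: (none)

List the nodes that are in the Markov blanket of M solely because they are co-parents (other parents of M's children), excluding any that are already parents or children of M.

{}

M has no children, so it has no co-parents. The set is empty.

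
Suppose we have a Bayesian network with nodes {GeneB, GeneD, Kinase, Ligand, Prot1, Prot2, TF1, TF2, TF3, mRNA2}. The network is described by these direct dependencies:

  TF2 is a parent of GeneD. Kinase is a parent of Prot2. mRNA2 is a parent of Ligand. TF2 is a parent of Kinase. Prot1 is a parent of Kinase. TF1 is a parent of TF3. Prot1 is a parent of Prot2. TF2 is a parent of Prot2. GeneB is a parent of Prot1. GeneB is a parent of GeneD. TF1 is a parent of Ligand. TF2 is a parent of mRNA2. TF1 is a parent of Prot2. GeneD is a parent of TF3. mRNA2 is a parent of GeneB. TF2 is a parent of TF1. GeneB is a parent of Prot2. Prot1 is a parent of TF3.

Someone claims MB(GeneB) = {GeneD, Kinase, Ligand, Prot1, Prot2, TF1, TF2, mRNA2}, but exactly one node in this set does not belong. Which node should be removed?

Ligand

GeneB has parent mRNA2.
Ch(GeneB) = {GeneD, Prot1, Prot2}.
For each child, the remaining parents (spouses of GeneB):
  Prot1: —
  GeneD: TF2
  Prot2: Kinase, Prot1, TF1, TF2
MB(GeneB) = {GeneD, Kinase, Prot1, Prot2, TF1, TF2, mRNA2}.
Ligand is neither a parent, child, nor co-parent of GeneB, so it does not belong.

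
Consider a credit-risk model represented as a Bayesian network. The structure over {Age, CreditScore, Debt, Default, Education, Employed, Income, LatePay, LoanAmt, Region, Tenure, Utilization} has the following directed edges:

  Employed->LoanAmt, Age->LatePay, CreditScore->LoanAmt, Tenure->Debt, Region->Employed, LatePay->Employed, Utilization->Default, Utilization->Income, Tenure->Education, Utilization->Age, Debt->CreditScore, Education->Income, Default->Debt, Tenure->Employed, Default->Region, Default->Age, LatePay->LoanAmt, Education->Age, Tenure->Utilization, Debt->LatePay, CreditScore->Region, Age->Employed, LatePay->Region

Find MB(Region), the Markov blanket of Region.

By definition, MB(Region) is built from Region's parents, Region's children, and the co-parents of Region.
Pa(Region) = {CreditScore, Default, LatePay}.
Ch(Region) = {Employed}.
Co-parents of Region (other parents of its children):
  Employed: Age, LatePay, Tenure
So the Markov blanket of Region is {Age, CreditScore, Default, Employed, LatePay, Tenure}.

{Age, CreditScore, Default, Employed, LatePay, Tenure}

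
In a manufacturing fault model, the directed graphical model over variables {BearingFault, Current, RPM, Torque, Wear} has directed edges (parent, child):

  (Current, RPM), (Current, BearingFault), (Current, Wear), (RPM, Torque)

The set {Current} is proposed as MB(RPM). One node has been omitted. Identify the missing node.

Torque

The Markov blanket of a node is its parents, its children, and the other parents of its children.
RPM has parent Current.
RPM's children: Torque.
Other parents of RPM's children:
  Torque: no additional parents.
MB(RPM) = {Current, Torque}.
Comparing with the claimed set, Torque is missing.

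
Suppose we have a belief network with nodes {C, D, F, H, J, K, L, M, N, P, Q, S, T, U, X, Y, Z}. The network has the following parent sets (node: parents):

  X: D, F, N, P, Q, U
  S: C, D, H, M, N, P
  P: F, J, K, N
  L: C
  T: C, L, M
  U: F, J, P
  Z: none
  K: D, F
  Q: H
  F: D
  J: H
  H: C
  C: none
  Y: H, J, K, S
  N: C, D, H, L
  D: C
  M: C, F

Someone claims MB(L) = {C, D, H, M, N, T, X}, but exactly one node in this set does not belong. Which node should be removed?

The Markov blanket of a node is its parents, its children, and the other parents of its children.
L's parents: C.
L has children N, T.
Co-parents of L (other parents of its children):
  parents(N) \ {L} = {C, D, H}.
  parents(T) \ {L} = {C, M}.
MB(L) = {C, D, H, M, N, T}.
X is neither a parent, child, nor co-parent of L, so it does not belong.

X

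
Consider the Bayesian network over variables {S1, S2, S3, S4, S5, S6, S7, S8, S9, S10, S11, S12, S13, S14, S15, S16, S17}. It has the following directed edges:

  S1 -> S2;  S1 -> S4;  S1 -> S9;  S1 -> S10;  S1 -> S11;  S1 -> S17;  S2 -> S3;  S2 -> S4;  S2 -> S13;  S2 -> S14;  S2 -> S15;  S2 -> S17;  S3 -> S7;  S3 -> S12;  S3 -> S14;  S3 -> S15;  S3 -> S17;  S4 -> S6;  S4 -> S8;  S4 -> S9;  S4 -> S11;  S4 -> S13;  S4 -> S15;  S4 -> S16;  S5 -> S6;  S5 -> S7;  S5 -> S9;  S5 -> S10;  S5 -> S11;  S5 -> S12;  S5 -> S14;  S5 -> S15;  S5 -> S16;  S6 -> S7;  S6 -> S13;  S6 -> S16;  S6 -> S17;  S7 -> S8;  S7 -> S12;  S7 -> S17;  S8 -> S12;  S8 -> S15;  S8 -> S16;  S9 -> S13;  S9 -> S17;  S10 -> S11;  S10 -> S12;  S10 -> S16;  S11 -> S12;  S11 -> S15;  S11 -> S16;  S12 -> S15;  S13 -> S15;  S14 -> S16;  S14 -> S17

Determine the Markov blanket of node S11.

Parents of S11: S1, S4, S5, S10.
Children of S11: S12, S15, S16.
Parents of each child, excluding S11:
  S12: S3, S5, S7, S8, S10
  S15: S2, S3, S4, S5, S8, S12, S13
  S16: S4, S5, S6, S8, S10, S14
Union: {S1, S4, S5, S10} ∪ {S12, S15, S16} ∪ {S2, S3, S4, S5, S6, S7, S8, S10, S12, S13, S14} = {S1, S2, S3, S4, S5, S6, S7, S8, S10, S12, S13, S14, S15, S16}.

{S1, S2, S3, S4, S5, S6, S7, S8, S10, S12, S13, S14, S15, S16}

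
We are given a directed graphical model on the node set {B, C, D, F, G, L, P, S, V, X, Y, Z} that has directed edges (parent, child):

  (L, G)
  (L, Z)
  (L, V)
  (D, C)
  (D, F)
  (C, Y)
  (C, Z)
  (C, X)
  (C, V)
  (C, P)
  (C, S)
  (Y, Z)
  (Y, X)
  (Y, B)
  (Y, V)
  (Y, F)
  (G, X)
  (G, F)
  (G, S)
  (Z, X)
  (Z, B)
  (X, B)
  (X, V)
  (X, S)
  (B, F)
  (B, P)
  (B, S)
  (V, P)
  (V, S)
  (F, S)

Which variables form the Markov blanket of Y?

The Markov blanket of a node is its parents, its children, and the other parents of its children.
Ch(Y) = {B, F, V, X, Z}.
Parents of Y: C.
Other parents of Y's children:
  parents(Z) \ {Y} = {C, L}.
  parents(X) \ {Y} = {C, G, Z}.
  B also has parents X, Z.
  V's other parents are C, L, X.
  F's other parents are B, D, G.
Union: {C} ∪ {B, F, V, X, Z} ∪ {B, C, D, G, L, X, Z} = {B, C, D, F, G, L, V, X, Z}.

{B, C, D, F, G, L, V, X, Z}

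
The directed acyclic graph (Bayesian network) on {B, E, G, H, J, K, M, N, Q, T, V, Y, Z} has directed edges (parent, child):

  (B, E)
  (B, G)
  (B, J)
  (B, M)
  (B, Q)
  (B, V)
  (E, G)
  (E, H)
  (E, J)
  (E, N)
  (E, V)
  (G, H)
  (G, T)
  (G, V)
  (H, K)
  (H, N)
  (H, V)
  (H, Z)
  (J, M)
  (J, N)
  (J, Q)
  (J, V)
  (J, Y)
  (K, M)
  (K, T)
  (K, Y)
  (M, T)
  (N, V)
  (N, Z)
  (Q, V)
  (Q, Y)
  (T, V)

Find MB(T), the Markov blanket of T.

{B, E, G, H, J, K, M, N, Q, V}

The Markov blanket of a node is its parents, its children, and the other parents of its children.
T has parents G, K, M.
T's children: V.
Parents of each child, excluding T:
  V also has parents B, E, G, H, J, N, Q.
MB(T) = {B, E, G, H, J, K, M, N, Q, V}.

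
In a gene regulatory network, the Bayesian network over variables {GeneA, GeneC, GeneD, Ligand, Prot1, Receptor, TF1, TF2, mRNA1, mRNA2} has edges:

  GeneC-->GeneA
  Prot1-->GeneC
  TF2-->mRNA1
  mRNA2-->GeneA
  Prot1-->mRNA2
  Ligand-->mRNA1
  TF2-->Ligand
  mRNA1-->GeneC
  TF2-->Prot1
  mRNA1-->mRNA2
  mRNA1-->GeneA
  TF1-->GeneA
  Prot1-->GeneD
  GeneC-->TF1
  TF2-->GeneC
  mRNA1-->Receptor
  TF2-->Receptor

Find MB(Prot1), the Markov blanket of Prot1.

{GeneC, GeneD, TF2, mRNA1, mRNA2}

Recall MB(v) = parents ∪ children ∪ spouses, where spouses are the other parents of v's children.
Parents of Prot1: TF2.
Ch(Prot1) = {GeneC, GeneD, mRNA2}.
Parents of each child, excluding Prot1:
  parents(mRNA2) \ {Prot1} = {mRNA1}.
  GeneC's other parents are TF2, mRNA1.
  GeneD has no other parent.
Union: {TF2} ∪ {GeneC, GeneD, mRNA2} ∪ {TF2, mRNA1} = {GeneC, GeneD, TF2, mRNA1, mRNA2}.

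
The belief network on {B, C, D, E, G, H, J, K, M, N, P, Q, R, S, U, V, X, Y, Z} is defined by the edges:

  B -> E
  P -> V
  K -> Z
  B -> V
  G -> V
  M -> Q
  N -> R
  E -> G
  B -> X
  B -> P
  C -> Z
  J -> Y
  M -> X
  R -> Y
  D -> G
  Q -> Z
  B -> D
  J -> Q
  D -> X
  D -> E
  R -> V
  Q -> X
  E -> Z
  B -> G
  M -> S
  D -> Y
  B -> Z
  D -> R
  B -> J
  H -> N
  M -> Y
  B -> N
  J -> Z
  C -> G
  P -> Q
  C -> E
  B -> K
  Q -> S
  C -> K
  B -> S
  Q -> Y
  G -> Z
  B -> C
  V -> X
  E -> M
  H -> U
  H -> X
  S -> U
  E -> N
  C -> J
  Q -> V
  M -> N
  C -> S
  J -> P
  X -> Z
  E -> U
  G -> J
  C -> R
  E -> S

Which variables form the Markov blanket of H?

H has no parents.
Children of H: N, U, X.
Co-parents of H (other parents of its children):
  parents(N) \ {H} = {B, E, M}.
  parents(U) \ {H} = {E, S}.
  X's other parents are B, D, M, Q, V.
MB(H) = {B, D, E, M, N, Q, S, U, V, X}.

{B, D, E, M, N, Q, S, U, V, X}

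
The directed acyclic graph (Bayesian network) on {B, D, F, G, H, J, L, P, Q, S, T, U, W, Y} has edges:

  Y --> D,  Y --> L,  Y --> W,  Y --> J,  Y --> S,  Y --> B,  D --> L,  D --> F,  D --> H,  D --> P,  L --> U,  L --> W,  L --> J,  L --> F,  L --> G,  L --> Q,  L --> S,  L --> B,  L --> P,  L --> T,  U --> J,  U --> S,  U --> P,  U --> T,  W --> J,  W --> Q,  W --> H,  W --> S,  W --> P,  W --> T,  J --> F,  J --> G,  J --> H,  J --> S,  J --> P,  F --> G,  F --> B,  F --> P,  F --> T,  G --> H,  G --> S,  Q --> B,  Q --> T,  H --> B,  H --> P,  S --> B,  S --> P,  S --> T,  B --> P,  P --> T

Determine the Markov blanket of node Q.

Pa(Q) = {L, W}.
Ch(Q) = {B, T}.
Parents of each child, excluding Q:
  B: F, H, L, S, Y
  T: F, L, P, S, U, W
Taking the union gives {B, F, H, L, P, S, T, U, W, Y}.

{B, F, H, L, P, S, T, U, W, Y}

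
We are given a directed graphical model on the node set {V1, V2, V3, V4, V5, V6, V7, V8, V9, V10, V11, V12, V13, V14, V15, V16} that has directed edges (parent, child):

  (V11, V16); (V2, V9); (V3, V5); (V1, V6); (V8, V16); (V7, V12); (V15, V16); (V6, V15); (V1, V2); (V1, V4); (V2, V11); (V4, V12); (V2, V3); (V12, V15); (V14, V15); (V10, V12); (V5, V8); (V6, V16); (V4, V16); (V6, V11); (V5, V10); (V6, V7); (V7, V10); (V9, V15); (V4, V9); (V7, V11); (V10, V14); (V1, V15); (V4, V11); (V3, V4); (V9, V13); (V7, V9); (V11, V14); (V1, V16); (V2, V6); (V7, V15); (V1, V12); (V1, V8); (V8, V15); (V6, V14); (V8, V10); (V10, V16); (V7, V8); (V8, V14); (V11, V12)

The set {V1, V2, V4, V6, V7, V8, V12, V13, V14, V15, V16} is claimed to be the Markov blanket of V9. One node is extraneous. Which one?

By definition, MB(V9) is built from V9's parents, V9's children, and the co-parents of V9.
Pa(V9) = {V2, V4, V7}.
Ch(V9) = {V13, V15}.
Other parents of V9's children:
  V13: —
  V15: V1, V6, V7, V8, V12, V14
MB(V9) = {V1, V2, V4, V6, V7, V8, V12, V13, V14, V15}.
V16 is neither a parent, child, nor co-parent of V9, so it does not belong.

V16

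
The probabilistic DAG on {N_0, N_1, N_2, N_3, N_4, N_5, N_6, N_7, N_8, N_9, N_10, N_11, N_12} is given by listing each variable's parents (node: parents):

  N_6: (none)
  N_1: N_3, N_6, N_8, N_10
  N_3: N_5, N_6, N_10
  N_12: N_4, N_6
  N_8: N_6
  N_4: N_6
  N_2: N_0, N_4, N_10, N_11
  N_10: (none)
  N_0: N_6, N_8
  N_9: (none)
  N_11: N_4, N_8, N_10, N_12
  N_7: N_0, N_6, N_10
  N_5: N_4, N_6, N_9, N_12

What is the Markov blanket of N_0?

{N_2, N_4, N_6, N_7, N_8, N_10, N_11}

The Markov blanket of a node is its parents, its children, and the other parents of its children.
Pa(N_0) = {N_6, N_8}.
N_0 has children N_2, N_7.
Other parents of N_0's children:
  N_7: N_6, N_10
  N_2: N_4, N_10, N_11
So the Markov blanket of N_0 is {N_2, N_4, N_6, N_7, N_8, N_10, N_11}.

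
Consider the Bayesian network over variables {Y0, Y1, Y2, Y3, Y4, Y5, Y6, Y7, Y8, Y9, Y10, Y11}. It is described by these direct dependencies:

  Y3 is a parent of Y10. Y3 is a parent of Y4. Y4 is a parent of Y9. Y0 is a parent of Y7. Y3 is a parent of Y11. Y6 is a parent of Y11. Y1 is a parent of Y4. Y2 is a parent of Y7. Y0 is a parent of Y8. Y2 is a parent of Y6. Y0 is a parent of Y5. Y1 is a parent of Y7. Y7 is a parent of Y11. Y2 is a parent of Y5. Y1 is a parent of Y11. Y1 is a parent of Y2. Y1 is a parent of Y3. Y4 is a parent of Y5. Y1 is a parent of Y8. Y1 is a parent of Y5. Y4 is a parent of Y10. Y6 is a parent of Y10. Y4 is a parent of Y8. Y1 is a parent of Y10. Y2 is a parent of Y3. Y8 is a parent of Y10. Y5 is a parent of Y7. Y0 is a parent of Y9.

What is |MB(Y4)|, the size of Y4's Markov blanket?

9

Pa(Y4) = {Y1, Y3}.
Y4 has children Y5, Y8, Y9, Y10.
Co-parents of Y4 (other parents of its children):
  Y5: Y0, Y1, Y2
  Y8: Y0, Y1
  Y9: Y0
  Y10: Y1, Y3, Y6, Y8
MB(Y4) = {Y0, Y1, Y2, Y3, Y5, Y6, Y8, Y9, Y10}, which has 9 nodes.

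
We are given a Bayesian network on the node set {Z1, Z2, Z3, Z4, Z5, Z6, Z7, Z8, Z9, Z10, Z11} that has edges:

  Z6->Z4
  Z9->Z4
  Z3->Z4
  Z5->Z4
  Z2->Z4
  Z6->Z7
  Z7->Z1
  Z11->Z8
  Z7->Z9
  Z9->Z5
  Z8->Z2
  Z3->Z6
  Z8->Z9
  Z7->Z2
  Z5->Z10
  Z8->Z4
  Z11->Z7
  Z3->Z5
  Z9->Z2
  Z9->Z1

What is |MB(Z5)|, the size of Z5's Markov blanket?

Parents of Z5: Z3, Z9.
Ch(Z5) = {Z4, Z10}.
For each child, the remaining parents (spouses of Z5):
  Z4: Z2, Z3, Z6, Z8, Z9
  Z10: —
MB(Z5) = {Z2, Z3, Z4, Z6, Z8, Z9, Z10}, which has 7 nodes.

7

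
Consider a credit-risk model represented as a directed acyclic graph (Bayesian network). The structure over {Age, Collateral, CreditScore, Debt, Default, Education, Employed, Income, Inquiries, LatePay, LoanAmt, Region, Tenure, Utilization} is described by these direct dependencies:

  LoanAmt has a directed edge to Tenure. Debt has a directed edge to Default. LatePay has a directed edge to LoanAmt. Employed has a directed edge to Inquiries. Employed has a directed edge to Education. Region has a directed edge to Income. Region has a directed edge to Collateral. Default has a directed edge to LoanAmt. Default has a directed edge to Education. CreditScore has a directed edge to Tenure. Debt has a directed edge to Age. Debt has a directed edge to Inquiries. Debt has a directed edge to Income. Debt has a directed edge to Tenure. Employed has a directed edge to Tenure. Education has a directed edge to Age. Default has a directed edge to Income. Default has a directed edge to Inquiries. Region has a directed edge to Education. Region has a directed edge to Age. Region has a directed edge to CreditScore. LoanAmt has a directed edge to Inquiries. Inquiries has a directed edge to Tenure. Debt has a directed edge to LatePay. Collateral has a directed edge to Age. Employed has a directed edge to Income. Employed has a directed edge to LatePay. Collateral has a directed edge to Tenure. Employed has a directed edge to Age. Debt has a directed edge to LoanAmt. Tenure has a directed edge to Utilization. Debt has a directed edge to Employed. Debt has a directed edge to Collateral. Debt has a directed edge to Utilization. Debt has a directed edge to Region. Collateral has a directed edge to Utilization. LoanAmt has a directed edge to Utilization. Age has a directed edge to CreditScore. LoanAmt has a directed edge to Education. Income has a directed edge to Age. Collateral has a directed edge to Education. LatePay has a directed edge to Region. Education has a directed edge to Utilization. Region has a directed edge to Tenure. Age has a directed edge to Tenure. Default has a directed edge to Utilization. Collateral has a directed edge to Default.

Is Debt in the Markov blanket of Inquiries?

Yes

Debt is a parent of Inquiries.
So Debt ∈ MB(Inquiries).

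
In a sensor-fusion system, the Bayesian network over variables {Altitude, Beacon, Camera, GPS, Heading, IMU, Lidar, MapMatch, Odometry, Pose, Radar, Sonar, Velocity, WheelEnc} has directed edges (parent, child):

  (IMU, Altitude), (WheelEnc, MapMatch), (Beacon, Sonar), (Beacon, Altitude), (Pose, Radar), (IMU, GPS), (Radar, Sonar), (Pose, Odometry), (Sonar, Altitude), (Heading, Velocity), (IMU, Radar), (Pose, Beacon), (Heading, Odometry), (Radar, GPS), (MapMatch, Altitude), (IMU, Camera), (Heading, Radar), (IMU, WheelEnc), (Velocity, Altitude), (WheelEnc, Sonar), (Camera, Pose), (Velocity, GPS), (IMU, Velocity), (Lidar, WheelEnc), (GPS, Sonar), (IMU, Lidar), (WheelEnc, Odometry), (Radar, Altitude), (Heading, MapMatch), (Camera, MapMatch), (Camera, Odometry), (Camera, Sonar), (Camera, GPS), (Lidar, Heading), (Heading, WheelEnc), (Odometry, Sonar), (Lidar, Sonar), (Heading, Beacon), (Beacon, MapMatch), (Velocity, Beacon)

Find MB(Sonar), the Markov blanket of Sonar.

{Altitude, Beacon, Camera, GPS, IMU, Lidar, MapMatch, Odometry, Radar, Velocity, WheelEnc}

The Markov blanket of a node is its parents, its children, and the other parents of its children.
Sonar has parents Beacon, Camera, GPS, Lidar, Odometry, Radar, WheelEnc.
Sonar's children: Altitude.
Parents of each child, excluding Sonar:
  parents(Altitude) \ {Sonar} = {Beacon, IMU, MapMatch, Radar, Velocity}.
Union: {Beacon, Camera, GPS, Lidar, Odometry, Radar, WheelEnc} ∪ {Altitude} ∪ {Beacon, IMU, MapMatch, Radar, Velocity} = {Altitude, Beacon, Camera, GPS, IMU, Lidar, MapMatch, Odometry, Radar, Velocity, WheelEnc}.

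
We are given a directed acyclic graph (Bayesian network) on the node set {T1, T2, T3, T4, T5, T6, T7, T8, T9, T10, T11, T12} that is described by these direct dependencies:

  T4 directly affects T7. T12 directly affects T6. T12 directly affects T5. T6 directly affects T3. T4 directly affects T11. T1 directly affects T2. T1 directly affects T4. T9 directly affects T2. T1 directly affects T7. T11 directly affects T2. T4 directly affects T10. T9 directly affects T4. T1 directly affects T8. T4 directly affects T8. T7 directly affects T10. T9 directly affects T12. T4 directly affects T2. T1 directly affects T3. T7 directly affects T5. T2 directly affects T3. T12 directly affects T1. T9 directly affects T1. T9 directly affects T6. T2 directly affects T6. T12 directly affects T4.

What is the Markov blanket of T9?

{T1, T2, T4, T6, T11, T12}

Recall MB(v) = parents ∪ children ∪ spouses, where spouses are the other parents of v's children.
T9 has children T1, T2, T4, T6, T12.
Parents of T9: none.
Parents of each child, excluding T9:
  T12 has no other parent.
  T1 also has parent T12.
  T4 also has parents T1, T12.
  parents(T2) \ {T9} = {T1, T4, T11}.
  parents(T6) \ {T9} = {T2, T12}.
MB(T9) = {T1, T2, T4, T6, T11, T12}.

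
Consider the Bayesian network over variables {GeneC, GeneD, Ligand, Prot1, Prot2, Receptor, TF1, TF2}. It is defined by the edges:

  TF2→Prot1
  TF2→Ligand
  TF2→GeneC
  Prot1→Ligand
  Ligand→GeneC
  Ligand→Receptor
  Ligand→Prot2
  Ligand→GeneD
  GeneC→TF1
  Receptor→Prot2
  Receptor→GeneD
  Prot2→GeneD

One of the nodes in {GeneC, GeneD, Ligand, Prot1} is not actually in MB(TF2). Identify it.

The Markov blanket of a node is its parents, its children, and the other parents of its children.
Ch(TF2) = {GeneC, Ligand, Prot1}.
TF2 has no parents.
For each child, the remaining parents (spouses of TF2):
  Prot1 has no other parent.
  parents(Ligand) \ {TF2} = {Prot1}.
  parents(GeneC) \ {TF2} = {Ligand}.
MB(TF2) = {GeneC, Ligand, Prot1}.
GeneD is neither a parent, child, nor co-parent of TF2, so it does not belong.

GeneD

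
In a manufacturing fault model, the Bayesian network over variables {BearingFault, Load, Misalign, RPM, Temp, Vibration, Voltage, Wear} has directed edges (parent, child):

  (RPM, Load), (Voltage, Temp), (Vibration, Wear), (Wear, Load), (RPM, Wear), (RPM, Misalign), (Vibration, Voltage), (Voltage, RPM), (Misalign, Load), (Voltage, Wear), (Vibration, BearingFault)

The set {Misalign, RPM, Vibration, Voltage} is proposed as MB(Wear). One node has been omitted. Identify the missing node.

Load

By definition, MB(Wear) is built from Wear's parents, Wear's children, and the co-parents of Wear.
Pa(Wear) = {RPM, Vibration, Voltage}.
Ch(Wear) = {Load}.
For each child, the remaining parents (spouses of Wear):
  Load: Misalign, RPM
MB(Wear) = {Load, Misalign, RPM, Vibration, Voltage}.
Comparing with the claimed set, Load is missing.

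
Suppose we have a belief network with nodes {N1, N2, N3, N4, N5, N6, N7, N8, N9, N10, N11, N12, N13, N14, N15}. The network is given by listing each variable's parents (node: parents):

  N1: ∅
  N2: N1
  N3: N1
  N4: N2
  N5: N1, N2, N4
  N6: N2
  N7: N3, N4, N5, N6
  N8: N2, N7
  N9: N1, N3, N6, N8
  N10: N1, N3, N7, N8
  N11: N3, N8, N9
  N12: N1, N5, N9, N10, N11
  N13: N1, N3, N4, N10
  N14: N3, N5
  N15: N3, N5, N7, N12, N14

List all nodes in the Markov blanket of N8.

{N1, N2, N3, N6, N7, N9, N10, N11}

Recall MB(v) = parents ∪ children ∪ spouses, where spouses are the other parents of v's children.
Parents of N8: N2, N7.
N8's children: N9, N10, N11.
Parents of each child, excluding N8:
  N9: N1, N3, N6
  N10: N1, N3, N7
  N11: N3, N9
So the Markov blanket of N8 is {N1, N2, N3, N6, N7, N9, N10, N11}.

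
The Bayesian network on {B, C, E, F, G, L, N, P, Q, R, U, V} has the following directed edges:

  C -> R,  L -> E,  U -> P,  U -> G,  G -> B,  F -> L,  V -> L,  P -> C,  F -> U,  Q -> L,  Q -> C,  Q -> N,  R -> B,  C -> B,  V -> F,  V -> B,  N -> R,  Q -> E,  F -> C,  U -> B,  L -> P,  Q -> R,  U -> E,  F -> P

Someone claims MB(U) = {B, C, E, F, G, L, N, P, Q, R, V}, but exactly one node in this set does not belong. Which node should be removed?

The Markov blanket of a node is its parents, its children, and the other parents of its children.
Children of U: B, E, G, P.
U's parents: F.
Parents of each child, excluding U:
  E: L, Q
  P: F, L
  G: —
  B: C, G, R, V
MB(U) = {B, C, E, F, G, L, P, Q, R, V}.
N is neither a parent, child, nor co-parent of U, so it does not belong.

N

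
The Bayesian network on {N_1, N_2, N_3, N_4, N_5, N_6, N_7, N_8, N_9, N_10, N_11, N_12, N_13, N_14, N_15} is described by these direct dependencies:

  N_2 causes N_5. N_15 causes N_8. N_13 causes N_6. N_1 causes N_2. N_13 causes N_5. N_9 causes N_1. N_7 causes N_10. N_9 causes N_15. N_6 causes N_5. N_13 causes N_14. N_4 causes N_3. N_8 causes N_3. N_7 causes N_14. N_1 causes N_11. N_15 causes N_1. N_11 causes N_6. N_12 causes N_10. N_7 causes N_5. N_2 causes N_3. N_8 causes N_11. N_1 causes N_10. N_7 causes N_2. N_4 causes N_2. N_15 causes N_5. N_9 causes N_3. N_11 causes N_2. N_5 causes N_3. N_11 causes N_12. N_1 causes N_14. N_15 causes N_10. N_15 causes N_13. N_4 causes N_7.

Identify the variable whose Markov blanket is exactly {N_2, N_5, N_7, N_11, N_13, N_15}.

The target node must have every member of {N_2, N_5, N_7, N_11, N_13, N_15} as a parent, child, or co-parent, and no others.
Parents of N_6: N_11, N_13; children: N_5; co-parents: N_2, N_7, N_13, N_15.
These exactly cover the given set, so the node is N_6.

N_6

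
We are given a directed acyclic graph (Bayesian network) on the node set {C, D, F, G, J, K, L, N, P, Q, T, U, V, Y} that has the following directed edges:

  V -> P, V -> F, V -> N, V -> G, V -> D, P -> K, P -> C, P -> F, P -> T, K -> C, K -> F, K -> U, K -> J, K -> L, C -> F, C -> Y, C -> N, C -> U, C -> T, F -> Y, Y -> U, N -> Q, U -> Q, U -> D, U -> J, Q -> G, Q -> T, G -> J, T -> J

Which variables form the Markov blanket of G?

{J, K, Q, T, U, V}

G has child J.
G's parents: Q, V.
Co-parents of G (other parents of its children):
  J also has parents K, T, U.
So the Markov blanket of G is {J, K, Q, T, U, V}.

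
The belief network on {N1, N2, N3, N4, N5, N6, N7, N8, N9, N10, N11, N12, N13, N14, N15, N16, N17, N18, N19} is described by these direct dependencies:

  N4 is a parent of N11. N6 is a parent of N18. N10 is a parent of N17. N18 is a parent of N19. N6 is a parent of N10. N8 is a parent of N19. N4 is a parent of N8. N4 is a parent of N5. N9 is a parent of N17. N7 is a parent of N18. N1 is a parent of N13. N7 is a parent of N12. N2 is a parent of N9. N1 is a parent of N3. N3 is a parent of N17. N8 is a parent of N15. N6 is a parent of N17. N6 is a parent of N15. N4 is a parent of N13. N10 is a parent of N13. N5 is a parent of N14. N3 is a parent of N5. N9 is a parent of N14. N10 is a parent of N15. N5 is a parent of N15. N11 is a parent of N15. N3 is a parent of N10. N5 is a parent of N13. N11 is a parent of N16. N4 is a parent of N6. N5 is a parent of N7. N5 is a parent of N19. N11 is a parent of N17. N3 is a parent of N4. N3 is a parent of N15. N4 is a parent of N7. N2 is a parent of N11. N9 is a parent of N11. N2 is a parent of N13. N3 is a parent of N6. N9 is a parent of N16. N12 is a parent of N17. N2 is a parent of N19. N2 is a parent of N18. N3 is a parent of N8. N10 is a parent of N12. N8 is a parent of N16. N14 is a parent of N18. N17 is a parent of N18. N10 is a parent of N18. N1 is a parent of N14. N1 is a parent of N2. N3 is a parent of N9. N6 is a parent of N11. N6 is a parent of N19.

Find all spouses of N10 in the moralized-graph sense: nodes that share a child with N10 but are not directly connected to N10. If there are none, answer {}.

Children of N10: N12, N13, N15, N17, N18.
  N12: N7
  N13: N1, N2, N4, N5
  N15: N3, N5, N6, N8, N11
  N17: N3, N6, N9, N11, N12
  N18: N2, N6, N7, N14, N17
Excluding nodes already adjacent to N10 (N3, N6, N12, N13, N15, N17, N18), the co-parent-only contribution is {N1, N2, N4, N5, N7, N8, N9, N11, N14}.

{N1, N2, N4, N5, N7, N8, N9, N11, N14}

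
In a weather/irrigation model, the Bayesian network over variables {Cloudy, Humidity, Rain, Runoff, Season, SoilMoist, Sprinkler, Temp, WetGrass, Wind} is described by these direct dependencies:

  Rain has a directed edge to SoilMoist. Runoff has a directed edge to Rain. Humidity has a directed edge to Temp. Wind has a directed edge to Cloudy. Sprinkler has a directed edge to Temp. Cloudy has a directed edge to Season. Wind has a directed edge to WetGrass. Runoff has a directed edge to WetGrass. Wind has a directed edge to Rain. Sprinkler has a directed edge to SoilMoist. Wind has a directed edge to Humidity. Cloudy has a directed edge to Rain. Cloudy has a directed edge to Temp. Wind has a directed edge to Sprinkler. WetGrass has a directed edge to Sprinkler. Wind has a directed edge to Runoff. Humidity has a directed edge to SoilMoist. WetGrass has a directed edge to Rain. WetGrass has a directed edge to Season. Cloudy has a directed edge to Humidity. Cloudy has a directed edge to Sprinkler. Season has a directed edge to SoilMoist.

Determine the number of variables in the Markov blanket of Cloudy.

8

Cloudy has parent Wind.
Cloudy has children Humidity, Rain, Season, Sprinkler, Temp.
For each child, the remaining parents (spouses of Cloudy):
  Humidity: Wind
  Rain: Runoff, WetGrass, Wind
  Sprinkler: WetGrass, Wind
  Season: WetGrass
  Temp: Humidity, Sprinkler
MB(Cloudy) = {Humidity, Rain, Runoff, Season, Sprinkler, Temp, WetGrass, Wind}, which has 8 nodes.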